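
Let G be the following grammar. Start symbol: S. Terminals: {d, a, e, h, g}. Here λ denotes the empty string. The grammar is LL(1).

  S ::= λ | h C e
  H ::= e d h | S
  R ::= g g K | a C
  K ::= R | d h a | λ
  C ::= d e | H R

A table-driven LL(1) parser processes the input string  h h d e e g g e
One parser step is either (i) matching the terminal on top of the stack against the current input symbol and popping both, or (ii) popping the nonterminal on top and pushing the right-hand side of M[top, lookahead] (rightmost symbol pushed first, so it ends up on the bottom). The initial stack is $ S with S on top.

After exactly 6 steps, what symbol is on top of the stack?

step 1: stack=$ S  input=h h d e e g g e $  — expand S ::= h C e
step 2: stack=$ e C h  input=h h d e e g g e $  — match h
step 3: stack=$ e C  input=h d e e g g e $  — expand C ::= H R
step 4: stack=$ e R H  input=h d e e g g e $  — expand H ::= S
step 5: stack=$ e R S  input=h d e e g g e $  — expand S ::= h C e
step 6: stack=$ e R e C h  input=h d e e g g e $  — match h
Stack after step 6: $ e R e C (top = C).

C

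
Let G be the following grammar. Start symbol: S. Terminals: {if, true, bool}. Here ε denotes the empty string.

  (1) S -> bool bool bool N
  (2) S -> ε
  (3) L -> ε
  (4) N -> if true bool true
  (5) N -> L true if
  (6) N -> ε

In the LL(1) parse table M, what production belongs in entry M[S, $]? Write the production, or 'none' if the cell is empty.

FIRST(S): from S->bool bool bool N we get {bool}; from S->ε we get {ε}. So FIRST(S) = {ε, bool}.
FIRST(L): from L->ε we get {ε}. So FIRST(L) = {ε}.
FIRST(N): from N->if true bool true we get {if}; from N->L true if we get {true}; from N->ε we get {ε}. So FIRST(N) = {ε, if, true}.
FOLLOW(S) includes $ since S is the start symbol.
FOLLOW(S): S appears on no right-hand side. Thus FOLLOW(S) = {$}.
For S -> bool bool bool N: FIRST(bool bool bool N) = {bool}, so it goes in M[S, t] for t ∈ {bool}.
For S -> ε: FIRST(ε) = {ε}, so it goes in M[S, t] for t ∈ {}; since ε ∈ FIRST, also for every t ∈ FOLLOW(S) = {$}.

S -> ε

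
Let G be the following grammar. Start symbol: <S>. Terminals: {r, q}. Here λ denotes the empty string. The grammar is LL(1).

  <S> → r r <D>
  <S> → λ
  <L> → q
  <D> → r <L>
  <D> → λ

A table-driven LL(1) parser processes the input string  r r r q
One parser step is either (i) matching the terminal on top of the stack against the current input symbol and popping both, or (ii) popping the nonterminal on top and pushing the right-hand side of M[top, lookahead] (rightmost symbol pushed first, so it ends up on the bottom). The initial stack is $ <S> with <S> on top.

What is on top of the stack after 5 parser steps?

     Stack      Input      Action
  1  $ <S>      r r r q $  expand <S> → r r <D>
  2  $ <D> r r  r r r q $  match r
  3  $ <D> r    r r q $    match r
  4  $ <D>      r q $      expand <D> → r <L>
  5  $ <L> r    r q $      match r
Stack after step 5: $ <L> (top = <L>).

<L>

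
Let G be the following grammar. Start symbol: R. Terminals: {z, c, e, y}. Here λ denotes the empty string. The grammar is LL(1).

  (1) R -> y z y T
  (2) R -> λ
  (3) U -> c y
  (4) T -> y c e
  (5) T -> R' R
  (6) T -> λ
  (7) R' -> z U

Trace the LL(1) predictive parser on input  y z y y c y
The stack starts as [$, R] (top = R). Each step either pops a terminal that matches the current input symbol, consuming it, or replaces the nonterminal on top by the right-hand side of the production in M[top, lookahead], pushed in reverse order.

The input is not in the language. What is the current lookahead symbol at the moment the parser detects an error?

y

     Stack      Input          Action
  1  $ R        y z y y c y $  expand R -> y z y T
  2  $ T y z y  y z y y c y $  match y
  3  $ T y z    z y y c y $    match z
  4  $ T y      y y c y $      match y
  5  $ T        y c y $        expand T -> y c e
  6  $ e c y    y c y $        match y
  7  $ e c      c y $          match c
  8  $ e        y $            error: top is terminal e but lookahead is y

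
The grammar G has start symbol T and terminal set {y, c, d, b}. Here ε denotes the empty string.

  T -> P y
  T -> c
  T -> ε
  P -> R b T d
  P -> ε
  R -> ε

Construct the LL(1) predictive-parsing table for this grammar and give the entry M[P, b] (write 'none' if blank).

P -> R b T d

FIRST(R) = {ε}
FIRST(P) = {ε, b}  (via R b T d)
FIRST(T) = {ε, b, c, y}  (via P y)
FOLLOW(T) includes $ since T is the start symbol.
FOLLOW(P): in T->P y, P is followed by y with FIRST {y}. Thus FOLLOW(P) = {y}.
For P -> R b T d: FIRST(R b T d) = {b}, so it goes in M[P, t] for t ∈ {b}.
For P -> ε: FIRST(ε) = {ε}, so it goes in M[P, t] for t ∈ {}; since ε ∈ FIRST, also for every t ∈ FOLLOW(P) = {y}.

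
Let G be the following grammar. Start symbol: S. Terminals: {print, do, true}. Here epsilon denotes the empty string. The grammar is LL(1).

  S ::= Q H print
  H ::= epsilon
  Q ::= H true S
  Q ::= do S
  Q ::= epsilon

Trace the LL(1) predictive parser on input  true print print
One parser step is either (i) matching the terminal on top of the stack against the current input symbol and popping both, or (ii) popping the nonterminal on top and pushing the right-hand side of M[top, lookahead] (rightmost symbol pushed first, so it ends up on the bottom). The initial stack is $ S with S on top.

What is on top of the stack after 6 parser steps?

     Stack                Input               Action
  1  $ S                  true print print $  expand S ::= Q H print
  2  $ print H Q          true print print $  expand Q ::= H true S
  3  $ print H S true H   true print print $  expand H ::= epsilon
  4  $ print H S true     true print print $  match true
  5  $ print H S          print print $       expand S ::= Q H print
  6  $ print H print H Q  print print $       expand Q ::= epsilon
Stack after step 6: $ print H print H (top = H).

H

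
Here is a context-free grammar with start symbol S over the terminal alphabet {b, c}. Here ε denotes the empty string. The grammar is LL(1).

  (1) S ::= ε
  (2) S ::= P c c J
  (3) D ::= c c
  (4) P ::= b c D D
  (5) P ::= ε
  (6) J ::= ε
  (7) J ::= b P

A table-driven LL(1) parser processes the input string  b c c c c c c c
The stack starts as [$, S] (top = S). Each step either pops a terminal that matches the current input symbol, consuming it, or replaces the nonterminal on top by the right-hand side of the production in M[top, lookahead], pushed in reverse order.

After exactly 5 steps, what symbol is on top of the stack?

c

     Stack            Input              Action
  1  $ S              b c c c c c c c $  expand S ::= P c c J
  2  $ J c c P        b c c c c c c c $  expand P ::= b c D D
  3  $ J c c D D c b  b c c c c c c c $  match b
  4  $ J c c D D c    c c c c c c c $    match c
  5  $ J c c D D      c c c c c c $      expand D ::= c c
Stack after step 5: $ J c c D c c (top = c).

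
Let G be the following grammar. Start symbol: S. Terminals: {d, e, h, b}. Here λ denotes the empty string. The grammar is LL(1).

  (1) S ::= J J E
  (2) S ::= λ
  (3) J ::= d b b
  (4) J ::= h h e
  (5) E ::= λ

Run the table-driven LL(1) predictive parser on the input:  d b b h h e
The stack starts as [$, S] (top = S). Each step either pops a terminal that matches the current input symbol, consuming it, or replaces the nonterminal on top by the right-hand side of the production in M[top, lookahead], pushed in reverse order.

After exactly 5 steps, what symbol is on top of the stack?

     Stack        Input          Action
  1  $ S          d b b h h e $  expand S ::= J J E
  2  $ E J J      d b b h h e $  expand J ::= d b b
  3  $ E J b b d  d b b h h e $  match d
  4  $ E J b b    b b h h e $    match b
  5  $ E J b      b h h e $      match b
Stack after step 5: $ E J (top = J).

J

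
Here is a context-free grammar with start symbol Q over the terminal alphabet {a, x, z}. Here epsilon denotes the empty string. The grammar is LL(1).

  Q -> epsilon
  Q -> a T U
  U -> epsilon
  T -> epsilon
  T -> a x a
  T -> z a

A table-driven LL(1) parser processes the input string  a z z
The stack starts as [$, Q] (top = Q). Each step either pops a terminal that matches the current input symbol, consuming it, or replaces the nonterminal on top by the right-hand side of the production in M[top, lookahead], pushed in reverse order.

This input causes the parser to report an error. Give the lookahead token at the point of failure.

     Stack    Input    Action
  1  $ Q      a z z $  expand Q -> a T U
  2  $ U T a  a z z $  match a
  3  $ U T    z z $    expand T -> z a
  4  $ U a z  z z $    match z
  5  $ U a    z $      error: top is terminal a but lookahead is z

z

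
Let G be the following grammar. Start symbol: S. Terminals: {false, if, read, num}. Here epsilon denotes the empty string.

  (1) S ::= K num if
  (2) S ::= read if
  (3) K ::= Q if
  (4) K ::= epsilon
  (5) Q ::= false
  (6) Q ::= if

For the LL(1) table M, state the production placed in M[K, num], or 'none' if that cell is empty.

K ::= epsilon

FIRST(Q): from Q::=false we get {false}; from Q::=if we get {if}. So FIRST(Q) = {false, if}.
FIRST(K): from K::=Q if we get {false, if}; from K::=epsilon we get {epsilon}. So FIRST(K) = {epsilon, false, if}.
FIRST(S): from S::=K num if we get {false, if, num}; from S::=read if we get {read}. So FIRST(S) = {false, if, num, read}.
FOLLOW(S) includes $ since S is the start symbol.
FOLLOW(K): in S::=K num if, K is followed by num if with FIRST {num}. Thus FOLLOW(K) = {num}.
For K ::= Q if: FIRST(Q if) = {false, if}, so it goes in M[K, t] for t ∈ {false, if}.
For K ::= epsilon: FIRST(epsilon) = {epsilon}, so it goes in M[K, t] for t ∈ {}; since epsilon ∈ FIRST, also for every t ∈ FOLLOW(K) = {num}.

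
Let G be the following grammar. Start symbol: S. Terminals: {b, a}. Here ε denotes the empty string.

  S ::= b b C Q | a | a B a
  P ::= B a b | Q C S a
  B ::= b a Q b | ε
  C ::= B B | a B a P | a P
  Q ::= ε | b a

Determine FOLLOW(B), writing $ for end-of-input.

{$, a, b}

FIRST(S): from S::=b b C Q we get {b}; from S::=a we get {a}; from S::=a B a we get {a}. So FIRST(S) = {a, b}.
FIRST(B): from B::=b a Q b we get {b}; from B::=ε we get {ε}. So FIRST(B) = {ε, b}.
FIRST(Q): from Q::=ε we get {ε}; from Q::=b a we get {b}. So FIRST(Q) = {ε, b}.
FIRST(C): from C::=B B we get {ε, b}; from C::=a B a P we get {a}; from C::=a P we get {a}. So FIRST(C) = {ε, a, b}.
FIRST(P): from P::=B a b we get {a, b}; from P::=Q C S a we get {a, b}. So FIRST(P) = {a, b}.
FOLLOW(S) includes $ since S is the start symbol.
FOLLOW(S): in P::=Q C S a, S is followed by a with FIRST {a}. Thus FOLLOW(S) = {$, a}.
FOLLOW(C): in S::=b b C Q, C is followed by Q with FIRST {ε, b}; in S::=b b C Q, the suffix after C is nullable, so FOLLOW(C) ⊇ FOLLOW(S) = {$, a}; in P::=Q C S a, C is followed by S a with FIRST {a, b}. Thus FOLLOW(C) = {$, a, b}.
FOLLOW(P): in C::=a B a P, the suffix after P is empty, so FOLLOW(P) ⊇ FOLLOW(C) = {$, a, b}; in C::=a P, the suffix after P is empty, so FOLLOW(P) ⊇ FOLLOW(C) = {$, a, b}. Thus FOLLOW(P) = {$, a, b}.
FOLLOW(B): in S::=a B a, B is followed by a with FIRST {a}; in P::=B a b, B is followed by a b with FIRST {a}; in C::=B B (occurrence 1), B is followed by B with FIRST {ε, b}; in C::=B B (occurrence 1), the suffix after B is nullable, so FOLLOW(B) ⊇ FOLLOW(C) = {$, a, b}; in C::=B B (occurrence 2), the suffix after B is empty, so FOLLOW(B) ⊇ FOLLOW(C) = {$, a, b}; in C::=a B a P, B is followed by a P with FIRST {a}. Thus FOLLOW(B) = {$, a, b}.
FOLLOW(Q): in S::=b b C Q, the suffix after Q is empty, so FOLLOW(Q) ⊇ FOLLOW(S) = {$, a}; in P::=Q C S a, Q is followed by C S a with FIRST {a, b}; in B::=b a Q b, Q is followed by b with FIRST {b}. Thus FOLLOW(Q) = {$, a, b}.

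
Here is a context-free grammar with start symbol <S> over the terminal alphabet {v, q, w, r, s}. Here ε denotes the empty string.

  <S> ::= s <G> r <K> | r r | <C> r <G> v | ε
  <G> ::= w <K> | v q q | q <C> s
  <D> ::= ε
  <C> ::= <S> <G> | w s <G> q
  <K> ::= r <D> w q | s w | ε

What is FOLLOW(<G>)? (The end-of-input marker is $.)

FIRST(<G>) = {q, v, w}
FIRST(<D>) = {ε}
FIRST(<K>) = {ε, r, s}
FIRST(<S>) = {ε, q, r, s, v, w}  (via <C> r <G> v)
FIRST(<C>) = {q, r, s, v, w}  (via <S> <G>)
FOLLOW(<S>) includes $ since <S> is the start symbol.
FOLLOW(<S>): in <C>::=<S> <G>, <S> is followed by <G> with FIRST {q, v, w}. Thus FOLLOW(<S>) = {$, q, v, w}.
FOLLOW(<D>): in <K>::=r <D> w q, <D> is followed by w q with FIRST {w}. Thus FOLLOW(<D>) = {w}.
FOLLOW(<C>): in <S>::=<C> r <G> v, <C> is followed by r <G> v with FIRST {r}; in <G>::=q <C> s, <C> is followed by s with FIRST {s}. Thus FOLLOW(<C>) = {r, s}.
FOLLOW(<G>): in <S>::=s <G> r <K>, <G> is followed by r <K> with FIRST {r}; in <S>::=<C> r <G> v, <G> is followed by v with FIRST {v}; in <C>::=<S> <G>, the suffix after <G> is empty, so FOLLOW(<G>) ⊇ FOLLOW(<C>) = {r, s}; in <C>::=w s <G> q, <G> is followed by q with FIRST {q}. Thus FOLLOW(<G>) = {q, r, s, v}.
FOLLOW(<K>): in <S>::=s <G> r <K>, the suffix after <K> is empty, so FOLLOW(<K>) ⊇ FOLLOW(<S>) = {$, q, v, w}; in <G>::=w <K>, the suffix after <K> is empty, so FOLLOW(<K>) ⊇ FOLLOW(<G>) = {q, r, s, v}. Thus FOLLOW(<K>) = {$, q, r, s, v, w}.

{q, r, s, v}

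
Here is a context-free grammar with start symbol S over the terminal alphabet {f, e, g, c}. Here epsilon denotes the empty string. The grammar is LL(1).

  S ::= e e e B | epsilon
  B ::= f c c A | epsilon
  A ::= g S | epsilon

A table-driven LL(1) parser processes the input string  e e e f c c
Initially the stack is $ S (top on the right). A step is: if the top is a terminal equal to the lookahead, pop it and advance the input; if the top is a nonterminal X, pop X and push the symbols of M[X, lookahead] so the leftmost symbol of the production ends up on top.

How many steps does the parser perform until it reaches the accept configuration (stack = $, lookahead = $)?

9

     Stack      Input          Action
  1  $ S        e e e f c c $  expand S ::= e e e B
  2  $ B e e e  e e e f c c $  match e
  3  $ B e e    e e f c c $    match e
  4  $ B e      e f c c $      match e
  5  $ B        f c c $        expand B ::= f c c A
  6  $ A c c f  f c c $        match f
  7  $ A c c    c c $          match c
  8  $ A c      c $            match c
  9  $ A        $              expand A ::= epsilon
Accept reached after 9 steps.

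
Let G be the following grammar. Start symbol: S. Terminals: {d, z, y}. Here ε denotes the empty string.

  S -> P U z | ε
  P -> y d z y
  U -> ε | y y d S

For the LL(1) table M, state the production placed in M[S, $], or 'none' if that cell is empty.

S -> ε

FIRST(P) = {y}
FIRST(U) = {ε, y}
FIRST(S) = {ε, y}  (via P U z)
FOLLOW(S) includes $ since S is the start symbol.
FOLLOW(U): in S->P U z, U is followed by z with FIRST {z}. Thus FOLLOW(U) = {z}.
FOLLOW(S): in U->y y d S, the suffix after S is empty, so FOLLOW(S) ⊇ FOLLOW(U) = {z}. Thus FOLLOW(S) = {$, z}.
For S -> P U z: FIRST(P U z) = {y}, so it goes in M[S, t] for t ∈ {y}.
For S -> ε: FIRST(ε) = {ε}, so it goes in M[S, t] for t ∈ {}; since ε ∈ FIRST, also for every t ∈ FOLLOW(S) = {$, z}.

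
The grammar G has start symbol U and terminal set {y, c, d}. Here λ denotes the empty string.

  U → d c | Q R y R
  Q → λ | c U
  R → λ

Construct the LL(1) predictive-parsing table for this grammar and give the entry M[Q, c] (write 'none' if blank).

Q → c U

FIRST(Q) = {λ, c}
FIRST(R) = {λ}
FIRST(U) = {c, d, y}  (via Q R y R)
FOLLOW(U) includes $ since U is the start symbol.
FOLLOW(Q): in U→Q R y R, Q is followed by R y R with FIRST {y}. Thus FOLLOW(Q) = {y}.
For Q → λ: FIRST(λ) = {λ}, so it goes in M[Q, t] for t ∈ {}; since λ ∈ FIRST, also for every t ∈ FOLLOW(Q) = {y}.
For Q → c U: FIRST(c U) = {c}, so it goes in M[Q, t] for t ∈ {c}.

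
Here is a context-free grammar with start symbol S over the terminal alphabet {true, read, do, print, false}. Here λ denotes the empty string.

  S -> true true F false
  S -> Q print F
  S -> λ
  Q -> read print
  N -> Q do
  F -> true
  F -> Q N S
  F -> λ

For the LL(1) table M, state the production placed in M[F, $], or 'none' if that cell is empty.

FIRST(Q) = {read}
FIRST(S) = {λ, read, true}  (via Q print F)
FIRST(N) = {read}  (via Q do)
FIRST(F) = {λ, read, true}  (via Q N S)
FOLLOW(S) includes $ since S is the start symbol.
FOLLOW(S): in F->Q N S, the suffix after S is empty, so FOLLOW(S) ⊇ FOLLOW(F) = {$, false}. Thus FOLLOW(S) = {$, false}.
FOLLOW(F): in S->true true F false, F is followed by false with FIRST {false}; in S->Q print F, the suffix after F is empty, so FOLLOW(F) ⊇ FOLLOW(S) = {$, false}. Thus FOLLOW(F) = {$, false}.
For F -> true: FIRST(true) = {true}, so it goes in M[F, t] for t ∈ {true}.
For F -> Q N S: FIRST(Q N S) = {read}, so it goes in M[F, t] for t ∈ {read}.
For F -> λ: FIRST(λ) = {λ}, so it goes in M[F, t] for t ∈ {}; since λ ∈ FIRST, also for every t ∈ FOLLOW(F) = {$, false}.

F -> λ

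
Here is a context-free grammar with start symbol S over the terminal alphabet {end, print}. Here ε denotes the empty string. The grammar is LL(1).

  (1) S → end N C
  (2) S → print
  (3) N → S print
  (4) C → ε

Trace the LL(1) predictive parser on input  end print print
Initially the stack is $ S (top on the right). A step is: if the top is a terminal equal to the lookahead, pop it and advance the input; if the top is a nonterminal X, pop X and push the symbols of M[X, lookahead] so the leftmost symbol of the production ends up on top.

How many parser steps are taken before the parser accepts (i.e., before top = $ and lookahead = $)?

7

     Stack            Input              Action
  1  $ S              end print print $  expand S → end N C
  2  $ C N end        end print print $  match end
  3  $ C N            print print $      expand N → S print
  4  $ C print S      print print $      expand S → print
  5  $ C print print  print print $      match print
  6  $ C print        print $            match print
  7  $ C              $                  expand C → ε
Accept reached after 7 steps.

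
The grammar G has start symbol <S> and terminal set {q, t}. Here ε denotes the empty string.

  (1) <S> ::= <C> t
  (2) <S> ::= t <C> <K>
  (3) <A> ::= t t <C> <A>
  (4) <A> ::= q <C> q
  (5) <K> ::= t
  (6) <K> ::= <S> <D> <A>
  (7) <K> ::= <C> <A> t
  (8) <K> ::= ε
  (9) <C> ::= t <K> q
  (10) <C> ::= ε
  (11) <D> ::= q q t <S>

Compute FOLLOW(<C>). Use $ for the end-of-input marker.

{$, q, t}

FIRST(<A>) = {q, t}
FIRST(<C>) = {ε, t}
FIRST(<D>) = {q}
FIRST(<S>) = {t}  (via <C> t)
FIRST(<K>) = {ε, q, t}  (via <S> <D> <A>, <C> <A> t)
FOLLOW(<S>) includes $ since <S> is the start symbol.
FOLLOW(<D>): in <K>::=<S> <D> <A>, <D> is followed by <A> with FIRST {q, t}. Thus FOLLOW(<D>) = {q, t}.
FOLLOW(<S>): in <K>::=<S> <D> <A>, <S> is followed by <D> <A> with FIRST {q}; in <D>::=q q t <S>, the suffix after <S> is empty, so FOLLOW(<S>) ⊇ FOLLOW(<D>) = {q, t}. Thus FOLLOW(<S>) = {$, q, t}.
FOLLOW(<K>): in <S>::=t <C> <K>, the suffix after <K> is empty, so FOLLOW(<K>) ⊇ FOLLOW(<S>) = {$, q, t}; in <C>::=t <K> q, <K> is followed by q with FIRST {q}. Thus FOLLOW(<K>) = {$, q, t}.
FOLLOW(<A>): in <A>::=t t <C> <A>, the suffix after <A> is empty (adds nothing new); in <K>::=<S> <D> <A>, the suffix after <A> is empty, so FOLLOW(<A>) ⊇ FOLLOW(<K>) = {$, q, t}; in <K>::=<C> <A> t, <A> is followed by t with FIRST {t}. Thus FOLLOW(<A>) = {$, q, t}.
FOLLOW(<C>): in <S>::=<C> t, <C> is followed by t with FIRST {t}; in <S>::=t <C> <K>, <C> is followed by <K> with FIRST {ε, q, t}; in <S>::=t <C> <K>, the suffix after <C> is nullable, so FOLLOW(<C>) ⊇ FOLLOW(<S>) = {$, q, t}; in <A>::=t t <C> <A>, <C> is followed by <A> with FIRST {q, t}; in <A>::=q <C> q, <C> is followed by q with FIRST {q}; in <K>::=<C> <A> t, <C> is followed by <A> t with FIRST {q, t}. Thus FOLLOW(<C>) = {$, q, t}.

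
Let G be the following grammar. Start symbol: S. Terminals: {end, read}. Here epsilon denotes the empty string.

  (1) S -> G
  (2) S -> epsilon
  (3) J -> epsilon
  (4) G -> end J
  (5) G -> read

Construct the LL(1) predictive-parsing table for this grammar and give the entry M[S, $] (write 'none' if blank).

S -> epsilon

FIRST(J) = {epsilon}
FIRST(G) = {end, read}
FIRST(S) = {epsilon, end, read}  (via G)
FOLLOW(S) includes $ since S is the start symbol.
FOLLOW(S): S appears on no right-hand side. Thus FOLLOW(S) = {$}.
For S -> G: FIRST(G) = {end, read}, so it goes in M[S, t] for t ∈ {end, read}.
For S -> epsilon: FIRST(epsilon) = {epsilon}, so it goes in M[S, t] for t ∈ {}; since epsilon ∈ FIRST, also for every t ∈ FOLLOW(S) = {$}.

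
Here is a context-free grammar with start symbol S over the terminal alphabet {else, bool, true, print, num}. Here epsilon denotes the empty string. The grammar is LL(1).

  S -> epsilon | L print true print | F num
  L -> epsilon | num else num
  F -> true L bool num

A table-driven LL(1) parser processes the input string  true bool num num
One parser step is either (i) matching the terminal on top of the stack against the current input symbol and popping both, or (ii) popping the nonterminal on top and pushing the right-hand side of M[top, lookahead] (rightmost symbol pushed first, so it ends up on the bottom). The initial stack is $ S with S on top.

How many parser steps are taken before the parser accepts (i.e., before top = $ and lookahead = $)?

     Stack                  Input                Action
  1  $ S                    true bool num num $  expand S -> F num
  2  $ num F                true bool num num $  expand F -> true L bool num
  3  $ num num bool L true  true bool num num $  match true
  4  $ num num bool L       bool num num $       expand L -> epsilon
  5  $ num num bool         bool num num $       match bool
  6  $ num num              num num $            match num
  7  $ num                  num $                match num
Accept reached after 7 steps.

7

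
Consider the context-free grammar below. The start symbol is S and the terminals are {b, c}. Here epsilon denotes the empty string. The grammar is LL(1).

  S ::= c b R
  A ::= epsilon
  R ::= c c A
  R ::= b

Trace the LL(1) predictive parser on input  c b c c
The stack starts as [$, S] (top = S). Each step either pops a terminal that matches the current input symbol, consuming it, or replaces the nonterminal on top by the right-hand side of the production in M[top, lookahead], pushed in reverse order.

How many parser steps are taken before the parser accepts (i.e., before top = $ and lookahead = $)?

     Stack    Input      Action
  1  $ S      c b c c $  expand S ::= c b R
  2  $ R b c  c b c c $  match c
  3  $ R b    b c c $    match b
  4  $ R      c c $      expand R ::= c c A
  5  $ A c c  c c $      match c
  6  $ A c    c $        match c
  7  $ A      $          expand A ::= epsilon
Accept reached after 7 steps.

7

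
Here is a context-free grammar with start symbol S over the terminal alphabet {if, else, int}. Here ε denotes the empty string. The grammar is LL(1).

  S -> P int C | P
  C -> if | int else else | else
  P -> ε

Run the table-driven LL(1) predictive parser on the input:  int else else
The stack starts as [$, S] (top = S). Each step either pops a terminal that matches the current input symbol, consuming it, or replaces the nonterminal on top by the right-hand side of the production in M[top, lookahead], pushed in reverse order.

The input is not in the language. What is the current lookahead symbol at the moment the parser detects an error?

     Stack      Input            Action
  1  $ S        int else else $  expand S -> P int C
  2  $ C int P  int else else $  expand P -> ε
  3  $ C int    int else else $  match int
  4  $ C        else else $      expand C -> else
  5  $ else     else else $      match else
  6  $          else $           error: stack empty but input remains

else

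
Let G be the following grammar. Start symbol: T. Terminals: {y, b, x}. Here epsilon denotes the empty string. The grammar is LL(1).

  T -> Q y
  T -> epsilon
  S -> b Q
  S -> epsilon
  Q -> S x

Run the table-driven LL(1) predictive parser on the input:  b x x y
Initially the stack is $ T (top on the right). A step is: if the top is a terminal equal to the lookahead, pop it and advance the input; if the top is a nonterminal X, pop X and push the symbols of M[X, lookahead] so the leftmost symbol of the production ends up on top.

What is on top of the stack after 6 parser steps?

step 1: stack=$ T  input=b x x y $  — expand T -> Q y
step 2: stack=$ y Q  input=b x x y $  — expand Q -> S x
step 3: stack=$ y x S  input=b x x y $  — expand S -> b Q
step 4: stack=$ y x Q b  input=b x x y $  — match b
step 5: stack=$ y x Q  input=x x y $  — expand Q -> S x
step 6: stack=$ y x x S  input=x x y $  — expand S -> epsilon
Stack after step 6: $ y x x (top = x).

x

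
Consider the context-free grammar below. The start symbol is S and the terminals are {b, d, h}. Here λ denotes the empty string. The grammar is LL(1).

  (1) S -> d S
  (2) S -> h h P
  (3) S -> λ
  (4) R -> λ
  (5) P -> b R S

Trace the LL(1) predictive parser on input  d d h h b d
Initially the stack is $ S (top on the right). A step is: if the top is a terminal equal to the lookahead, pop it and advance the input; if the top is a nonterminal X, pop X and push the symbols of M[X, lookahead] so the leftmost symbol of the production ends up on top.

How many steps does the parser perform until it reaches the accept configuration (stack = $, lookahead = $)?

step 1: stack=$ S  input=d d h h b d $  — expand S -> d S
step 2: stack=$ S d  input=d d h h b d $  — match d
step 3: stack=$ S  input=d h h b d $  — expand S -> d S
step 4: stack=$ S d  input=d h h b d $  — match d
step 5: stack=$ S  input=h h b d $  — expand S -> h h P
step 6: stack=$ P h h  input=h h b d $  — match h
step 7: stack=$ P h  input=h b d $  — match h
step 8: stack=$ P  input=b d $  — expand P -> b R S
step 9: stack=$ S R b  input=b d $  — match b
step 10: stack=$ S R  input=d $  — expand R -> λ
step 11: stack=$ S  input=d $  — expand S -> d S
step 12: stack=$ S d  input=d $  — match d
step 13: stack=$ S  input=$  — expand S -> λ
Accept reached after 13 steps.

13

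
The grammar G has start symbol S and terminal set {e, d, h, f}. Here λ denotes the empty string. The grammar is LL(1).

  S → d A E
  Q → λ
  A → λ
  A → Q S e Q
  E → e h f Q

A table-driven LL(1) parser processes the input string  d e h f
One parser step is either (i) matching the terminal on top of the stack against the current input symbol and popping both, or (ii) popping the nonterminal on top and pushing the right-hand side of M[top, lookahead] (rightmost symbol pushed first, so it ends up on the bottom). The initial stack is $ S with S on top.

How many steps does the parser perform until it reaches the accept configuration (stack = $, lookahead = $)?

8

step 1: stack=$ S  input=d e h f $  — expand S → d A E
step 2: stack=$ E A d  input=d e h f $  — match d
step 3: stack=$ E A  input=e h f $  — expand A → λ
step 4: stack=$ E  input=e h f $  — expand E → e h f Q
step 5: stack=$ Q f h e  input=e h f $  — match e
step 6: stack=$ Q f h  input=h f $  — match h
step 7: stack=$ Q f  input=f $  — match f
step 8: stack=$ Q  input=$  — expand Q → λ
Accept reached after 8 steps.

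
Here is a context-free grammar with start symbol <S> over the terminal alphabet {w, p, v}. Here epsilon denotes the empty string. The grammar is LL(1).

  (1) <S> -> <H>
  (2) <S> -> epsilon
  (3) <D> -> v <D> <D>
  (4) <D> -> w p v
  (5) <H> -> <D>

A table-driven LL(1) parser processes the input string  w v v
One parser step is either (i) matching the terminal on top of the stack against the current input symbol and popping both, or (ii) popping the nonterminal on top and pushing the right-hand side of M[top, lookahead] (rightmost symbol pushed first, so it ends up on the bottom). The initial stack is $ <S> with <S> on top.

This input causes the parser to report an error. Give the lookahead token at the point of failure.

     Stack    Input    Action
  1  $ <S>    w v v $  expand <S> -> <H>
  2  $ <H>    w v v $  expand <H> -> <D>
  3  $ <D>    w v v $  expand <D> -> w p v
  4  $ v p w  w v v $  match w
  5  $ v p    v v $    error: top is terminal p but lookahead is v

v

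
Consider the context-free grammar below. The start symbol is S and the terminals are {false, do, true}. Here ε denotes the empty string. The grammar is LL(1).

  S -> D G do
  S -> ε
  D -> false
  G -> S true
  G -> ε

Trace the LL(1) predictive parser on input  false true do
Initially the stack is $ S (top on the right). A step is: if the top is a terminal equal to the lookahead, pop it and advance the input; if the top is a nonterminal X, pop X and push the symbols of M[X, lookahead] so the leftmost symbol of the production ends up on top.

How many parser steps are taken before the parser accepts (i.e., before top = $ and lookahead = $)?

step 1: stack=$ S  input=false true do $  — expand S -> D G do
step 2: stack=$ do G D  input=false true do $  — expand D -> false
step 3: stack=$ do G false  input=false true do $  — match false
step 4: stack=$ do G  input=true do $  — expand G -> S true
step 5: stack=$ do true S  input=true do $  — expand S -> ε
step 6: stack=$ do true  input=true do $  — match true
step 7: stack=$ do  input=do $  — match do
Accept reached after 7 steps.

7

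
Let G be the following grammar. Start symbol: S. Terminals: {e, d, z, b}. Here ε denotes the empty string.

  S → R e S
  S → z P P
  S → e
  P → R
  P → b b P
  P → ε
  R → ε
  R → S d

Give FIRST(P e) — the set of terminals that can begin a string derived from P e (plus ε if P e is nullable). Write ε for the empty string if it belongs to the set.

{b, e, z}

FIRST(S): from S→R e S we get {e, z}; from S→z P P we get {z}; from S→e we get {e}. So FIRST(S) = {e, z}.
FIRST(R): from R→ε we get {ε}; from R→S d we get {e, z}. So FIRST(R) = {ε, e, z}.
FIRST(P): from P→R we get {ε, e, z}; from P→b b P we get {b}; from P→ε we get {ε}. So FIRST(P) = {ε, b, e, z}.
FIRST(P e): take FIRST of each symbol in turn, carrying on past any symbol whose FIRST contains ε; result {b, e, z}.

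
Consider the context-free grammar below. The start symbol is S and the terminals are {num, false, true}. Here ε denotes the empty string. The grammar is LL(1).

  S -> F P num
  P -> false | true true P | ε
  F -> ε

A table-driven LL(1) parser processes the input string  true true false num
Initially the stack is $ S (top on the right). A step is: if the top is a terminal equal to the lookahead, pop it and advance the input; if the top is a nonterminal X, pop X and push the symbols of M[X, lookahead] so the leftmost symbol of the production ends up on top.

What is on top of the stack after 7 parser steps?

     Stack              Input                  Action
  1  $ S                true true false num $  expand S -> F P num
  2  $ num P F          true true false num $  expand F -> ε
  3  $ num P            true true false num $  expand P -> true true P
  4  $ num P true true  true true false num $  match true
  5  $ num P true       true false num $       match true
  6  $ num P            false num $            expand P -> false
  7  $ num false        false num $            match false
Stack after step 7: $ num (top = num).

num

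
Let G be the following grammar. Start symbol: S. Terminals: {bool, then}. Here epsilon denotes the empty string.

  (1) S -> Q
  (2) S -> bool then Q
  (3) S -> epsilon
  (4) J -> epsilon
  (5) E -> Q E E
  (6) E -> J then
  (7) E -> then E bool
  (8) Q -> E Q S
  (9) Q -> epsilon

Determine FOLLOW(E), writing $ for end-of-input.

{$, bool, then}

FIRST(J) = {epsilon}
FIRST(S) = {epsilon, bool, then}  (via Q)
FIRST(E) = {then}  (via Q E E, J then)
FIRST(Q) = {epsilon, then}  (via E Q S)
FOLLOW(S) includes $ since S is the start symbol.
FOLLOW(J): in E->J then, J is followed by then with FIRST {then}. Thus FOLLOW(J) = {then}.
FOLLOW(S): in Q->E Q S, the suffix after S is empty, so FOLLOW(S) ⊇ FOLLOW(Q) = {$, bool, then}. Thus FOLLOW(S) = {$, bool, then}.
FOLLOW(Q): in S->Q, the suffix after Q is empty, so FOLLOW(Q) ⊇ FOLLOW(S) = {$, bool, then}; in S->bool then Q, the suffix after Q is empty, so FOLLOW(Q) ⊇ FOLLOW(S) = {$, bool, then}; in E->Q E E, Q is followed by E E with FIRST {then}; in Q->E Q S, Q is followed by S with FIRST {epsilon, bool, then}; in Q->E Q S, the suffix after Q is nullable (adds nothing new). Thus FOLLOW(Q) = {$, bool, then}.
FOLLOW(E): in E->Q E E (occurrence 1), E is followed by E with FIRST {then}; in E->Q E E (occurrence 2), the suffix after E is empty (adds nothing new); in E->then E bool, E is followed by bool with FIRST {bool}; in Q->E Q S, E is followed by Q S with FIRST {epsilon, bool, then}; in Q->E Q S, the suffix after E is nullable, so FOLLOW(E) ⊇ FOLLOW(Q) = {$, bool, then}. Thus FOLLOW(E) = {$, bool, then}.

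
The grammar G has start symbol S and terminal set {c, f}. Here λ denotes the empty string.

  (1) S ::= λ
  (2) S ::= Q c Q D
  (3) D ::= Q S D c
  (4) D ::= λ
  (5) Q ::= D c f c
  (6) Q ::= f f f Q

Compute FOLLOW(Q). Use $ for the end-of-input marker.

FIRST(S) = {λ, c, f}  (via Q c Q D)
FIRST(D) = {λ, c, f}  (via Q S D c)
FIRST(Q) = {c, f}  (via D c f c)
FOLLOW(S) includes $ since S is the start symbol.
FOLLOW(S): in D::=Q S D c, S is followed by D c with FIRST {c, f}. Thus FOLLOW(S) = {$, c, f}.
FOLLOW(D): in S::=Q c Q D, the suffix after D is empty, so FOLLOW(D) ⊇ FOLLOW(S) = {$, c, f}; in D::=Q S D c, D is followed by c with FIRST {c}; in Q::=D c f c, D is followed by c f c with FIRST {c}. Thus FOLLOW(D) = {$, c, f}.
FOLLOW(Q): in S::=Q c Q D (occurrence 1), Q is followed by c Q D with FIRST {c}; in S::=Q c Q D (occurrence 2), Q is followed by D with FIRST {λ, c, f}; in S::=Q c Q D (occurrence 2), the suffix after Q is nullable, so FOLLOW(Q) ⊇ FOLLOW(S) = {$, c, f}; in D::=Q S D c, Q is followed by S D c with FIRST {c, f}; in Q::=f f f Q, the suffix after Q is empty (adds nothing new). Thus FOLLOW(Q) = {$, c, f}.

{$, c, f}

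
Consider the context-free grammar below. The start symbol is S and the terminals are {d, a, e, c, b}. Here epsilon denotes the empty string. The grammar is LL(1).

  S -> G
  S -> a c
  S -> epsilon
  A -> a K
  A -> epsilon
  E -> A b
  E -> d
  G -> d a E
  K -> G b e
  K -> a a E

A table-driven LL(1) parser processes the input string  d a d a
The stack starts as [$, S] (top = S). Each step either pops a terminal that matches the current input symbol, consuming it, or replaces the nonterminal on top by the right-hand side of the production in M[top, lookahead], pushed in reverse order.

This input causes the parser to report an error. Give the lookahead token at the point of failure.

step 1: stack=$ S  input=d a d a $  — expand S -> G
step 2: stack=$ G  input=d a d a $  — expand G -> d a E
step 3: stack=$ E a d  input=d a d a $  — match d
step 4: stack=$ E a  input=a d a $  — match a
step 5: stack=$ E  input=d a $  — expand E -> d
step 6: stack=$ d  input=d a $  — match d
step 7: stack=$  input=a $  — error: stack empty but input remains

a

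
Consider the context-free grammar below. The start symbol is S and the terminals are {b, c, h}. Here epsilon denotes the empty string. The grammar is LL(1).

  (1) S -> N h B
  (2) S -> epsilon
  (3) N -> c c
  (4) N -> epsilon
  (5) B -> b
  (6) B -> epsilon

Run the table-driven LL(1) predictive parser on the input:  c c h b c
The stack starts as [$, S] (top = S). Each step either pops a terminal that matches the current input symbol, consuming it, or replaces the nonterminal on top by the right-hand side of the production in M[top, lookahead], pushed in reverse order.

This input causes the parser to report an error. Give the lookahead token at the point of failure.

     Stack      Input        Action
  1  $ S        c c h b c $  expand S -> N h B
  2  $ B h N    c c h b c $  expand N -> c c
  3  $ B h c c  c c h b c $  match c
  4  $ B h c    c h b c $    match c
  5  $ B h      h b c $      match h
  6  $ B        b c $        expand B -> b
  7  $ b        b c $        match b
  8  $          c $          error: stack empty but input remains

c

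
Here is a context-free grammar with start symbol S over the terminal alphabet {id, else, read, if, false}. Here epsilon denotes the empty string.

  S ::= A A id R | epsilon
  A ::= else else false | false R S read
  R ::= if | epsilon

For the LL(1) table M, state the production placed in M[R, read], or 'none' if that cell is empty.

R ::= epsilon

FIRST(A) = {else, false}
FIRST(R) = {epsilon, if}
FIRST(S) = {epsilon, else, false}  (via A A id R)
FOLLOW(S) includes $ since S is the start symbol.
FOLLOW(S): in A::=false R S read, S is followed by read with FIRST {read}. Thus FOLLOW(S) = {$, read}.
FOLLOW(R): in S::=A A id R, the suffix after R is empty, so FOLLOW(R) ⊇ FOLLOW(S) = {$, read}; in A::=false R S read, R is followed by S read with FIRST {else, false, read}. Thus FOLLOW(R) = {$, else, false, read}.
For R ::= if: FIRST(if) = {if}, so it goes in M[R, t] for t ∈ {if}.
For R ::= epsilon: FIRST(epsilon) = {epsilon}, so it goes in M[R, t] for t ∈ {}; since epsilon ∈ FIRST, also for every t ∈ FOLLOW(R) = {$, else, false, read}.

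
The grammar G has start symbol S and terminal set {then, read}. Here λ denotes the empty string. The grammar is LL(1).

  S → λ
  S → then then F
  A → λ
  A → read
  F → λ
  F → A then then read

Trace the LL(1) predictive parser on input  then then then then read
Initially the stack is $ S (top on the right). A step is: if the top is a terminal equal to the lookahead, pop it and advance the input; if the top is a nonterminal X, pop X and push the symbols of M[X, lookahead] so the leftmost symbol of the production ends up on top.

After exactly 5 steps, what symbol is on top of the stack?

step 1: stack=$ S  input=then then then then read $  — expand S → then then F
step 2: stack=$ F then then  input=then then then then read $  — match then
step 3: stack=$ F then  input=then then then read $  — match then
step 4: stack=$ F  input=then then read $  — expand F → A then then read
step 5: stack=$ read then then A  input=then then read $  — expand A → λ
Stack after step 5: $ read then then (top = then).

then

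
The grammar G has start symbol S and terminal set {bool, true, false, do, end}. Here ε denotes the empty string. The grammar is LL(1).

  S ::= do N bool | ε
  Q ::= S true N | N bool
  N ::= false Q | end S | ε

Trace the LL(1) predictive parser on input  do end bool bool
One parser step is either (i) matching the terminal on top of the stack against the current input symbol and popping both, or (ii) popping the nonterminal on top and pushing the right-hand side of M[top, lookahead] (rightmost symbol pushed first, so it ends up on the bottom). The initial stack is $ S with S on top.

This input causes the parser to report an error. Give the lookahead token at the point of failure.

bool

     Stack         Input               Action
  1  $ S           do end bool bool $  expand S ::= do N bool
  2  $ bool N do   do end bool bool $  match do
  3  $ bool N      end bool bool $     expand N ::= end S
  4  $ bool S end  end bool bool $     match end
  5  $ bool S      bool bool $         expand S ::= ε
  6  $ bool        bool bool $         match bool
  7  $             bool $              error: stack empty but input remains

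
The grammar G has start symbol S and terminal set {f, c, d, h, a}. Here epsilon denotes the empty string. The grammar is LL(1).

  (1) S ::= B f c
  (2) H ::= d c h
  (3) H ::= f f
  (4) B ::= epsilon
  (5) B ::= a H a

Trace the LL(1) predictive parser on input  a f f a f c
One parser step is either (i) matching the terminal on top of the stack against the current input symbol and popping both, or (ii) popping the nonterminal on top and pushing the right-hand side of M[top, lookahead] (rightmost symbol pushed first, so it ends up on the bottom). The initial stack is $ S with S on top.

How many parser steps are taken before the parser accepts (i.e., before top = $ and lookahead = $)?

9

     Stack        Input          Action
  1  $ S          a f f a f c $  expand S ::= B f c
  2  $ c f B      a f f a f c $  expand B ::= a H a
  3  $ c f a H a  a f f a f c $  match a
  4  $ c f a H    f f a f c $    expand H ::= f f
  5  $ c f a f f  f f a f c $    match f
  6  $ c f a f    f a f c $      match f
  7  $ c f a      a f c $        match a
  8  $ c f        f c $          match f
  9  $ c          c $            match c
Accept reached after 9 steps.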